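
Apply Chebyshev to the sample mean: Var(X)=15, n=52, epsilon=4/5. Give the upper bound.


Var(Xbar) = Var(X)/n = 15/52
Chebyshev: P(|Xbar-mu| >= 4/5) <= Var(Xbar)/(4/5)^2 = (15/52)/(16/25) = 375/832

375/832


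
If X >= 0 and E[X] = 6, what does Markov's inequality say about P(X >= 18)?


Markov: P(X >= a) <= E[X]/a
P(X >= 18) <= 6/18 = 1/3

1/3


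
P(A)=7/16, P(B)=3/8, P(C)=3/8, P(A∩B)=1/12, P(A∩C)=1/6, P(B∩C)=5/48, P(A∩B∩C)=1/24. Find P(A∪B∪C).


P(A∪B∪C) = P(A)+P(B)+P(C) - P(AB)-P(AC)-P(BC) + P(ABC)
= 7/16+3/8+3/8 - 1/12-1/6-5/48 + 1/24
= 7/8

7/8


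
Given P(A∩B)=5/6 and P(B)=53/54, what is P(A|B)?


P(A|B) = P(A∩B)/P(B) = (90/108)/(106/108) = 90/106 = 45/53

45/53


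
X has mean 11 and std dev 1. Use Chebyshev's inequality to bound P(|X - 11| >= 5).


k = 5/1 = 5
Chebyshev: P(|X-mu| >= k*sigma) <= 1/k^2 = 1/5^2 = 1/25

1/25


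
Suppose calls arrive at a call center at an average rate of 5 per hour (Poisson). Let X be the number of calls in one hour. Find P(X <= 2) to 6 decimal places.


P(X<=2) = e^(-5)*5^0/0! + e^(-5)*5^1/1! + e^(-5)*5^2/2!
≈ 0.0067379470 + 0.0336897350 + 0.0842243375
= 0.1246520195
≈ 0.124652

0.124652


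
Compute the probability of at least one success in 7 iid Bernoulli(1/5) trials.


P(at least one) = 1 - P(none)
P(none) = (1 - 1/5)^7 = (4/5)^7 = 16384/78125
P(at least one) = 1 - 16384/78125 = 61741/78125

61741/78125


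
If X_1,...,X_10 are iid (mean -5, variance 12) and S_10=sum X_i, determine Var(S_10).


By independence, Var(S_n) = n*Var(X_1) = 10*12 = 120

120


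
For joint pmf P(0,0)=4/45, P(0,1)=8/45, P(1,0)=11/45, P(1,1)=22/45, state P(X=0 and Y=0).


Read from table: P(X=0, Y=0) = 4/45

4/45


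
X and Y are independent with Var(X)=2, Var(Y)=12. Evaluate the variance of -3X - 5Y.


Independence => Cov(X,Y)=0
Var(-3X - 5Y) = (-3)^2*Var(X) + (-5)^2*Var(Y)
= 9*2 + 25*12 = 318

318


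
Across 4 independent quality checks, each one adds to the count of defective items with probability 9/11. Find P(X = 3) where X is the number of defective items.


P(X=3) = C(4,3) * p^3 * (1-p)^1
= 4 * 729/1331 * 2/11
= 5832/14641

5832/14641


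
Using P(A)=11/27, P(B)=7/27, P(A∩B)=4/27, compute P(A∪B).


P(A∪B) = P(A) + P(B) - P(A∩B)
= 11/27 + 7/27 - 4/27 = 14/27

14/27


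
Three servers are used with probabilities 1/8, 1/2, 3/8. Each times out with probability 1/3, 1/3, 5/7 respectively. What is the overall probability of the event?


P(A) = P(A|B1)P(B1) + P(A|B2)P(B2) + P(A|B3)P(B3)
= 1/3*1/8 + 1/3*1/2 + 5/7*3/8
= 1/24 + 1/6 + 15/56 = 10/21

10/21


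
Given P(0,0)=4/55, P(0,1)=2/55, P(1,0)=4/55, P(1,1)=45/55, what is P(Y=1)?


P(Y=1) = P(0,1)+P(1,1) = 2/55 + 45/55 = 47/55

47/55


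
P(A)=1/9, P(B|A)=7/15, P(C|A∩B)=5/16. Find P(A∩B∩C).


P(A∩B∩C) = P(A) * P(B|A) * P(C|A∩B)
= 1/9 * 7/15 * 5/16
= 7/135 * 5/16 = 7/432

7/432


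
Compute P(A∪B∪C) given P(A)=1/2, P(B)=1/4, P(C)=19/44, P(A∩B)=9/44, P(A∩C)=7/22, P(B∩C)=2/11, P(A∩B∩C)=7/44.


P(A∪B∪C) = P(A)+P(B)+P(C) - P(AB)-P(AC)-P(BC) + P(ABC)
= 1/2+1/4+19/44 - 9/44-7/22-2/11 + 7/44
= 7/11

7/11


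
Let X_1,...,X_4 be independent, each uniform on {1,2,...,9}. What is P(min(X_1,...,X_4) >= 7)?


P(min >= 7) = P(all X_i >= 7) = (P(X_1 >= 7))^4
= (3/9)^4 = (1/3)^4 = 1/81

1/81


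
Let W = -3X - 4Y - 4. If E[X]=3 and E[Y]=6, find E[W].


E[-3X - 4Y - 4] = -3*E[X] - 4*E[Y] - 4
= (-3)*(3) + (-4)*(6) + (-4)
= -9 - 24 - 4 = -37

-37


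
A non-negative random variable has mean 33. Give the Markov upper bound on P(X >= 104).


Markov: P(X >= a) <= E[X]/a
P(X >= 104) <= 33/104

33/104


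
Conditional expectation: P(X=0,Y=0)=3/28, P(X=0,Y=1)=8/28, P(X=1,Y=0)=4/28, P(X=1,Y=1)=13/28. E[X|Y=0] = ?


P(Y=0) = 7/28
E[X|Y=0] = (0*3 + 1*4)/7 = 4/7

4/7


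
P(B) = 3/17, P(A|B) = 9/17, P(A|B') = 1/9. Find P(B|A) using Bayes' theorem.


P(A) = P(A|B)P(B) + P(A|B')P(B') = 9/17*3/17 + 1/9*14/17 = 481/2601
P(B|A) = P(A|B)P(B)/P(A) = (27/289)/(481/2601) = 243/481

243/481


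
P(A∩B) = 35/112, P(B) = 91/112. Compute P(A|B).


P(A|B) = P(A∩B)/P(B) = (35/112)/(91/112) = 35/91 = 5/13

5/13


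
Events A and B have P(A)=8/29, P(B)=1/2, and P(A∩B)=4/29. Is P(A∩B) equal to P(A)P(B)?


P(A)*P(B) = 8/29*1/2 = 4/29
P(A∩B) = 4/29, which equals P(A)P(B), so independent

Yes, A and B are independent


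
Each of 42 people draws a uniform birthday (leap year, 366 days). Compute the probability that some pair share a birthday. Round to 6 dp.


P(all different) = prod((366-i)/366 for i=0..41) = 0.086572
P(at least one match) = 1 - 0.086572 = 0.913428

0.913428


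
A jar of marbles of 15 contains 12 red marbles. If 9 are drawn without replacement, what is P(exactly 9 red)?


P(X=9) = C(12,9)*C(3,0) / C(15,9)
= 220*1 / 5005
= 220/5005 = 4/91

4/91


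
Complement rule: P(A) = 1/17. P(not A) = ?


P(A') = 1 - P(A) = 1 - 1/17 = 16/17

16/17


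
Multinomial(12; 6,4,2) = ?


12! = 479001600
Denominator: 6!=720 * 4!=24 * 2!=2
Coefficient = 479001600 / 34560 = 13860

13860


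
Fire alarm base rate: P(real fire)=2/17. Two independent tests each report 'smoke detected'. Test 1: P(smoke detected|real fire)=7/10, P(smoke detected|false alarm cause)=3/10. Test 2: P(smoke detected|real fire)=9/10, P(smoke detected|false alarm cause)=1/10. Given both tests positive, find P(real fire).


After test 1: P(+) = 7/10*2/17 + 3/10*15/17 = 59/170
P(B|+) = (7/85)/(59/170) = 14/59
After test 2 (use post1 as new prior): P(+) = 9/10*14/59 + 1/10*45/59 = 171/590
P(B|+,+) = (63/295)/(171/590) = 14/19

14/19


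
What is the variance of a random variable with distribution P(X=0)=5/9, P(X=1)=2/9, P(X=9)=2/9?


E[X] = 20/9, E[X^2] = 164/9
Var(X) = E[X^2] - (E[X])^2 = 164/9 - (20/9)^2 = 1076/81

1076/81


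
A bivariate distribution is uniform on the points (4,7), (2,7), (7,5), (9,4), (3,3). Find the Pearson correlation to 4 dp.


Cov(X,Y) = -1.6000, Var(X) = 6.8000, Var(Y) = 2.5600
rho = Cov/(sqrt(VarX)*sqrt(VarY)) = -0.3835

-0.3835


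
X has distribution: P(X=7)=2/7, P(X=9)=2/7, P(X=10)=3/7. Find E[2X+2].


E[2X+2] = sum(g(x)*P(x))
= 16*2/7 + 20*2/7 + 22*3/7
= 138/7

138/7


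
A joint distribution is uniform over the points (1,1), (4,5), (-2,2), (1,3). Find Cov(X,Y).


E[X]=1, E[Y]=11/4, E[XY]=5
Cov(X,Y) = E[XY] - E[X]E[Y] = 5 - 1*11/4 = 9/4

9/4


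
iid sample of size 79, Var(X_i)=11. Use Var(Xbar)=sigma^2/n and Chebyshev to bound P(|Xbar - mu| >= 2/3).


Var(Xbar) = Var(X)/n = 11/79
Chebyshev: P(|Xbar-mu| >= 2/3) <= Var(Xbar)/(2/3)^2 = (11/79)/(4/9) = 99/316

99/316


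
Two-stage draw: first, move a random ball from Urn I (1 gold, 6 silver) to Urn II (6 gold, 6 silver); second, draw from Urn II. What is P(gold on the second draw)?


P(transfer gold) = 1/7; P(transfer silver) = 6/7
If gold transferred: Urn II has 7 gold of 13, so P(gold|gold moved) = 7/13
If silver transferred: Urn II has 6 gold of 13, so P(gold|silver moved) = 6/13
By total probability: P(gold) = 1/7*7/13 + 6/7*6/13 = 43/91

43/91


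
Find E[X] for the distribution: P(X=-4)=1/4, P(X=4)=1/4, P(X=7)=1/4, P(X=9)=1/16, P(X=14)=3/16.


E[X] = sum(x * P(x))
= -4*1/4 + 4*1/4 + 7*1/4 + 9*1/16 + 14*3/16
= 79/16

79/16


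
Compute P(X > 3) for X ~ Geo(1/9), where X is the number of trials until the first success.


P(X > 3) = P(first 3 trials all fail) = (1-p)^3 = (8/9)^3 = 512/729

512/729


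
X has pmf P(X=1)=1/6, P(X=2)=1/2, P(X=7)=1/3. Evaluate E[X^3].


E[X^3] = sum(x^3 * P(x))
= 1*1/6 + 8*1/2 + 343*1/3
= 237/2

237/2


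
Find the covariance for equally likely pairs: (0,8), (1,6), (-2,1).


E[X]=-1/3, E[Y]=5, E[XY]=4/3
Cov(X,Y) = E[XY] - E[X]E[Y] = 4/3 + 1/3*5 = 3

3


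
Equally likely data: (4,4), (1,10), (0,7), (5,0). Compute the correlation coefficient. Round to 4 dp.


Cov(X,Y) = -6.6250, Var(X) = 4.2500, Var(Y) = 13.6875
rho = Cov/(sqrt(VarX)*sqrt(VarY)) = -0.8686

-0.8686


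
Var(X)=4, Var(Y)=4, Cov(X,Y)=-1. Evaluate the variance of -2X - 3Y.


Var(-2X - 3Y) = (-2)^2*Var(X) + (-3)^2*Var(Y) + 2*(-2)*(-3)*Cov(X,Y)
= 4*4 + 9*4 + 12*(-1)
= 16 + 36 - 12 = 40

40


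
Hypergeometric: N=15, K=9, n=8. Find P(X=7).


P(X=7) = C(9,7)*C(6,1) / C(15,8)
= 36*6 / 6435
= 216/6435 = 24/715

24/715


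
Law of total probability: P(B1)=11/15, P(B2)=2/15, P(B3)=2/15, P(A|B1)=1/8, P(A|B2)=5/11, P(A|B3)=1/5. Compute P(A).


P(A) = P(A|B1)P(B1) + P(A|B2)P(B2) + P(A|B3)P(B3)
= 1/8*11/15 + 5/11*2/15 + 1/5*2/15
= 11/120 + 2/33 + 2/75 = 1181/6600

1181/6600


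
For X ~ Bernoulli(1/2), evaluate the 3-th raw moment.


For Bernoulli: X in {0,1}
E[X^3] = 0^3*(1-1/2) + 1^3*1/2 = 1/2

1/2


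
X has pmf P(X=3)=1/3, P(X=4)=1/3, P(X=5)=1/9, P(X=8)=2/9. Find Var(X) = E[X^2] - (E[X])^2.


E[X] = 14/3, E[X^2] = 76/3
Var(X) = E[X^2] - (E[X])^2 = 76/3 - (14/3)^2 = 32/9

32/9


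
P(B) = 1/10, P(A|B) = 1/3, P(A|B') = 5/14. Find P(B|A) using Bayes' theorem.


P(A) = P(A|B)P(B) + P(A|B')P(B') = 1/3*1/10 + 5/14*9/10 = 149/420
P(B|A) = P(A|B)P(B)/P(A) = (1/30)/(149/420) = 14/149

14/149


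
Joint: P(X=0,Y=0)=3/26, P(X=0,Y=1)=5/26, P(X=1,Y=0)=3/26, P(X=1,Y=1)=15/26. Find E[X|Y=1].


P(Y=1) = 20/26
E[X|Y=1] = (0*5 + 1*15)/20 = 15/20 = 3/4

3/4


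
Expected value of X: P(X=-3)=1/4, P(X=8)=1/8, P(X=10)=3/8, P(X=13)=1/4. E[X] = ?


E[X] = sum(x * P(x))
= -3*1/4 + 8*1/8 + 10*3/8 + 13*1/4
= 29/4

29/4


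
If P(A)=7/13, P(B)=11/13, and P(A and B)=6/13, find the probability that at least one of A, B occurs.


P(A∪B) = P(A) + P(B) - P(A∩B)
= 7/13 + 11/13 - 6/13 = 12/13

12/13


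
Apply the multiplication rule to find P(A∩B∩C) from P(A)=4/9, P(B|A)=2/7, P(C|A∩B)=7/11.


P(A∩B∩C) = P(A) * P(B|A) * P(C|A∩B)
= 4/9 * 2/7 * 7/11
= 8/63 * 7/11 = 8/99

8/99


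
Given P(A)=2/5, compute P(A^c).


P(A') = 1 - P(A) = 1 - 2/5 = 3/5

3/5


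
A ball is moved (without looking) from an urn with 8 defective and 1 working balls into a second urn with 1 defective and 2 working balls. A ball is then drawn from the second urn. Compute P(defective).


P(transfer defective) = 8/9; P(transfer working) = 1/9
If defective transferred: Urn II has 2 defective of 4, so P(defective|defective moved) = 1/2
If working transferred: Urn II has 1 defective of 4, so P(defective|working moved) = 1/4
By total probability: P(defective) = 8/9*1/2 + 1/9*1/4 = 17/36

17/36


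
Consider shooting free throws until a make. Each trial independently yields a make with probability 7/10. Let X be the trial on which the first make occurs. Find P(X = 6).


P(X=6) = (1-p)^5 * p = (3/10)^5 * 7/10
= 243/100000 * 7/10 = 1701/1000000

1701/1000000


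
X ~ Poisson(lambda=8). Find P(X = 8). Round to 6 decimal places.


P(X=8) = e^(-8) * 8^8 / 8!
≈ 0.0003354626279 * 16777216 / 40320
≈ 0.139587

0.139587


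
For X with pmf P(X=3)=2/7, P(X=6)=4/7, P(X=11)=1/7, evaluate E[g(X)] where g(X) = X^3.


E[X^3] = sum(g(x)*P(x))
= 27*2/7 + 216*4/7 + 1331*1/7
= 2249/7

2249/7


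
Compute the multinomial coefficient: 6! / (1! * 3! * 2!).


6! = 720
Denominator: 1!=1 * 3!=6 * 2!=2
Coefficient = 720 / 12 = 60

60


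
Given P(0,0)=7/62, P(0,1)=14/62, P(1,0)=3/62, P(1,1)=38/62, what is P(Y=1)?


P(Y=1) = P(0,1)+P(1,1) = 14/62 + 38/62 = 52/62 = 26/31

26/31


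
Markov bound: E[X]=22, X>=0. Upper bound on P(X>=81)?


Markov: P(X >= a) <= E[X]/a
P(X >= 81) <= 22/81

22/81


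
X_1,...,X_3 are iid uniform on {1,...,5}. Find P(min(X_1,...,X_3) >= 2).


P(min >= 2) = P(all X_i >= 2) = (P(X_1 >= 2))^3
= (4/5)^3 = 64/125

64/125


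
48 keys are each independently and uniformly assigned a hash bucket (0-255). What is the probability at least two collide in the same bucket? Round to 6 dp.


P(all different) = prod((256-i)/256 for i=0..47) = 0.009029
P(at least one match) = 1 - 0.009029 = 0.990971

0.990971


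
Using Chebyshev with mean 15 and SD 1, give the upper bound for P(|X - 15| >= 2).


k = 2/1 = 2
Chebyshev: P(|X-mu| >= k*sigma) <= 1/k^2 = 1/2^2 = 1/4

1/4


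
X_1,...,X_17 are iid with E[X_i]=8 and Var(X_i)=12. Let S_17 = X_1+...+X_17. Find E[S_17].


E[S_n] = n*E[X_1] = 17*8 = 136

136


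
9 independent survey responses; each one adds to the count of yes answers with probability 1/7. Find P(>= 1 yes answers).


P(at least one) = 1 - P(none)
P(none) = (1 - 1/7)^9 = (6/7)^9 = 10077696/40353607
P(at least one) = 1 - 10077696/40353607 = 30275911/40353607

30275911/40353607


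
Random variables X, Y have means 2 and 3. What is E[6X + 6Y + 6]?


E[6X + 6Y + 6] = 6*E[X] + 6*E[Y] + 6
= (6)*(2) + (6)*(3) + (6)
= 12 + 18 + 6 = 36

36


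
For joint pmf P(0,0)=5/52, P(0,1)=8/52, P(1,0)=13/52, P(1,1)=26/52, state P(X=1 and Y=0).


Read from table: P(X=1, Y=0) = 13/52 = 1/4

1/4


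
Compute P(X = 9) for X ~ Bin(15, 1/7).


P(X=9) = C(15,9) * p^9 * (1-p)^6
= 5005 * 1/40353607 * 46656/117649
= 33359040/678223072849

33359040/678223072849


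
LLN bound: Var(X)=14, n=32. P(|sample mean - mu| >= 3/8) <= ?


Var(Xbar) = Var(X)/n = 14/32
Chebyshev: P(|Xbar-mu| >= 3/8) <= Var(Xbar)/(3/8)^2 = (7/16)/(9/64) = 28/9
Bound exceeds 1, so trivial bound: 1

1


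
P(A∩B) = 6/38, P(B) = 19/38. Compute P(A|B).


P(A|B) = P(A∩B)/P(B) = (6/38)/(19/38) = 6/19

6/19


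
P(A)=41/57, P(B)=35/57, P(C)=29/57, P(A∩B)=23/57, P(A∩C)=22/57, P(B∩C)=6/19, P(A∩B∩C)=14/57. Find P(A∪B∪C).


P(A∪B∪C) = P(A)+P(B)+P(C) - P(AB)-P(AC)-P(BC) + P(ABC)
= 41/57+35/57+29/57 - 23/57-22/57-6/19 + 14/57
= 56/57

56/57


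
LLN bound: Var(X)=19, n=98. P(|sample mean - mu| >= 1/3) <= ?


Var(Xbar) = Var(X)/n = 19/98
Chebyshev: P(|Xbar-mu| >= 1/3) <= Var(Xbar)/(1/3)^2 = (19/98)/(1/9) = 171/98
Bound exceeds 1, so trivial bound: 1

1


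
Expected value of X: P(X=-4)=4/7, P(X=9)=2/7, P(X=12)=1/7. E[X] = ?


E[X] = sum(x * P(x))
= -4*4/7 + 9*2/7 + 12*1/7
= 2

2


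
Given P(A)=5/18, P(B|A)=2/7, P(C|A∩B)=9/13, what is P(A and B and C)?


P(A∩B∩C) = P(A) * P(B|A) * P(C|A∩B)
= 5/18 * 2/7 * 9/13
= 5/63 * 9/13 = 5/91

5/91


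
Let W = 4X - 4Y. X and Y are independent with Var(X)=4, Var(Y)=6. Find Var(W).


Independence => Cov(X,Y)=0
Var(4X - 4Y) = 4^2*Var(X) + (-4)^2*Var(Y)
= 16*4 + 16*6 = 160

160


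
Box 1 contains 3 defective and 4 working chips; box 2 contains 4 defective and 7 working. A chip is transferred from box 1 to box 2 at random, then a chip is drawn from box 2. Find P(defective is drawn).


P(transfer defective) = 3/7; P(transfer working) = 4/7
If defective transferred: Urn II has 5 defective of 12, so P(defective|defective moved) = 5/12
If working transferred: Urn II has 4 defective of 12, so P(defective|working moved) = 1/3
By total probability: P(defective) = 3/7*5/12 + 4/7*1/3 = 31/84

31/84


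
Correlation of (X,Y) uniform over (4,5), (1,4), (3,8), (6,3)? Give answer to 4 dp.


Cov(X,Y) = -1.0000, Var(X) = 3.2500, Var(Y) = 3.5000
rho = Cov/(sqrt(VarX)*sqrt(VarY)) = -0.2965

-0.2965


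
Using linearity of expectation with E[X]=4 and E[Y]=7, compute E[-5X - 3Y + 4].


E[-5X - 3Y + 4] = -5*E[X] - 3*E[Y] + 4
= (-5)*(4) + (-3)*(7) + (4)
= -20 - 21 + 4 = -37

-37


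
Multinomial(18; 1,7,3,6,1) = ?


18! = 6402373705728000
Denominator: 1!=1 * 7!=5040 * 3!=6 * 6!=720 * 1!=1
Coefficient = 6402373705728000 / 21772800 = 294053760

294053760


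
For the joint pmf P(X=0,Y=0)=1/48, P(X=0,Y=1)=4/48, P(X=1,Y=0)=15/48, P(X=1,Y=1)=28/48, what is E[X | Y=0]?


P(Y=0) = 16/48
E[X|Y=0] = (0*1 + 1*15)/16 = 15/16

15/16


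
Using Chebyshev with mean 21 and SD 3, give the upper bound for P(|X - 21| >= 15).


k = 15/3 = 5
Chebyshev: P(|X-mu| >= k*sigma) <= 1/k^2 = 1/5^2 = 1/25

1/25


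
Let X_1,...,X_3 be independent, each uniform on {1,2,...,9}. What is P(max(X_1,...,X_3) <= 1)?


P(max <= 1) = P(all X_i <= 1) = (P(X_1 <= 1))^3
= (1/9)^3 = 1/729

1/729


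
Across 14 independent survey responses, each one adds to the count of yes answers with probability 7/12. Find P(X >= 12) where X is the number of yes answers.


P(X>=12) = P(X=12) + P(X=13) + P(X=14)
= 31488928382275/1283918464548864 + 3391115364245/641959232274432 + 678223072849/1283918464548864
= 6491563697269/213986410758144

6491563697269/213986410758144


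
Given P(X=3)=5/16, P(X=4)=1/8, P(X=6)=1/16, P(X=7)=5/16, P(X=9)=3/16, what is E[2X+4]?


E[2X+4] = sum(g(x)*P(x))
= 10*5/16 + 12*1/8 + 16*1/16 + 18*5/16 + 22*3/16
= 123/8

123/8


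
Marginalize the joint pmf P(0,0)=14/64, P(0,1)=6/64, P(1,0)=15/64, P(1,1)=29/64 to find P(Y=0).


P(Y=0) = P(0,0)+P(1,0) = 14/64 + 15/64 = 29/64

29/64


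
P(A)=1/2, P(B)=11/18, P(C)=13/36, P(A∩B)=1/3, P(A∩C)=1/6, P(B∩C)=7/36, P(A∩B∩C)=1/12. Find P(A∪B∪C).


P(A∪B∪C) = P(A)+P(B)+P(C) - P(AB)-P(AC)-P(BC) + P(ABC)
= 1/2+11/18+13/36 - 1/3-1/6-7/36 + 1/12
= 31/36

31/36


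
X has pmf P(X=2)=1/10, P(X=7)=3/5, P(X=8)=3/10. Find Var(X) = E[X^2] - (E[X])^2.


E[X] = 34/5, E[X^2] = 49
Var(X) = E[X^2] - (E[X])^2 = 49 - (34/5)^2 = 69/25

69/25


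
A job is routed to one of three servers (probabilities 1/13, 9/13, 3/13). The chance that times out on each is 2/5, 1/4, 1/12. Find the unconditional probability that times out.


P(A) = P(A|B1)P(B1) + P(A|B2)P(B2) + P(A|B3)P(B3)
= 2/5*1/13 + 1/4*9/13 + 1/12*3/13
= 2/65 + 9/52 + 1/52 = 29/130

29/130


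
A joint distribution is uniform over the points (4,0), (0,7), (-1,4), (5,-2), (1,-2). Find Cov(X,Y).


E[X]=9/5, E[Y]=7/5, E[XY]=-16/5
Cov(X,Y) = E[XY] - E[X]E[Y] = -16/5 - 9/5*7/5 = -143/25

-143/25


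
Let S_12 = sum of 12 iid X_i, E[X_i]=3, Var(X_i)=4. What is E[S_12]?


E[S_n] = n*E[X_1] = 12*3 = 36

36


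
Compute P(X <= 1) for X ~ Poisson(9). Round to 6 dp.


P(X<=1) = e^(-9)*9^0/0! + e^(-9)*9^1/1!
≈ 0.0001234098 + 0.0011106882
= 0.0012340980
≈ 0.001234

0.001234


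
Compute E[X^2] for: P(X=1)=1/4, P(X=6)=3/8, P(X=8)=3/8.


E[X^2] = sum(x^2 * P(x))
= 1*1/4 + 36*3/8 + 64*3/8
= 151/4

151/4


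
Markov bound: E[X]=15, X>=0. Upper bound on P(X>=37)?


Markov: P(X >= a) <= E[X]/a
P(X >= 37) <= 15/37

15/37


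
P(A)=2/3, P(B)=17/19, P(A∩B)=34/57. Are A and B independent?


P(A)*P(B) = 2/3*17/19 = 34/57
P(A∩B) = 34/57, which equals P(A)P(B), so independent

Yes, A and B are independent


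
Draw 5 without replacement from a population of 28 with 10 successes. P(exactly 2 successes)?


P(X=2) = C(10,2)*C(18,3) / C(28,5)
= 45*816 / 98280
= 36720/98280 = 34/91

34/91


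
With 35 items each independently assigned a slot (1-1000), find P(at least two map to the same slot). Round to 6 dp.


P(all different) = prod((1000-i)/1000 for i=0..34) = 0.547735
P(at least one match) = 1 - 0.547735 = 0.452265

0.452265


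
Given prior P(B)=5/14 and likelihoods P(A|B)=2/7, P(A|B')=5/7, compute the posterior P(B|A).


P(A) = P(A|B)P(B) + P(A|B')P(B') = 2/7*5/14 + 5/7*9/14 = 55/98
P(B|A) = P(A|B)P(B)/P(A) = (5/49)/(55/98) = 2/11

2/11


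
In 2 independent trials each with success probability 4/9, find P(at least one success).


P(at least one) = 1 - P(none)
P(none) = (1 - 4/9)^2 = (5/9)^2 = 25/81
P(at least one) = 1 - 25/81 = 56/81

56/81


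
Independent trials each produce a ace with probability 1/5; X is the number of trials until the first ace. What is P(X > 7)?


P(X > 7) = P(first 7 trials all fail) = (1-p)^7 = (4/5)^7 = 16384/78125

16384/78125


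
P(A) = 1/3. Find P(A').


P(A') = 1 - P(A) = 1 - 1/3 = 2/3

2/3


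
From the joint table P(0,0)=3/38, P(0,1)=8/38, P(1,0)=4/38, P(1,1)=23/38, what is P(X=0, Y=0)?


Read from table: P(X=0, Y=0) = 3/38

3/38


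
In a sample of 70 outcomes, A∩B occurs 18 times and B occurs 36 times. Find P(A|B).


P(A|B) = P(A∩B)/P(B) = (18/70)/(36/70) = 18/36 = 1/2

1/2


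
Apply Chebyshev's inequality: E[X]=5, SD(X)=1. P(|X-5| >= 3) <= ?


k = 3/1 = 3
Chebyshev: P(|X-mu| >= k*sigma) <= 1/k^2 = 1/3^2 = 1/9

1/9


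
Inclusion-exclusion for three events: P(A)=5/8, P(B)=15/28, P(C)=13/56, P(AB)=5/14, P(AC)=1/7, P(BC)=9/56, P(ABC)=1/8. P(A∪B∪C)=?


P(A∪B∪C) = P(A)+P(B)+P(C) - P(AB)-P(AC)-P(BC) + P(ABC)
= 5/8+15/28+13/56 - 5/14-1/7-9/56 + 1/8
= 6/7

6/7


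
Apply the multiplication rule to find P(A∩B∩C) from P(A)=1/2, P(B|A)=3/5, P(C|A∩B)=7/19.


P(A∩B∩C) = P(A) * P(B|A) * P(C|A∩B)
= 1/2 * 3/5 * 7/19
= 3/10 * 7/19 = 21/190

21/190


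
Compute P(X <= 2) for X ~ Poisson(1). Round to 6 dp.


P(X<=2) = e^(-1)*1^0/0! + e^(-1)*1^1/1! + e^(-1)*1^2/2!
≈ 0.3678794412 + 0.3678794412 + 0.1839397206
= 0.9196986030
≈ 0.919699

0.919699


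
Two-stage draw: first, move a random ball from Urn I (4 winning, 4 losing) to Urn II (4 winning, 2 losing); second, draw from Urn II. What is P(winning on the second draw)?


P(transfer winning) = 4/8 = 1/2; P(transfer losing) = 1/2
If winning transferred: Urn II has 5 winning of 7, so P(winning|winning moved) = 5/7
If losing transferred: Urn II has 4 winning of 7, so P(winning|losing moved) = 4/7
By total probability: P(winning) = 1/2*5/7 + 1/2*4/7 = 9/14

9/14


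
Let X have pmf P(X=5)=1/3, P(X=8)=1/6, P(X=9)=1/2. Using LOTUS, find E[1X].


E[1X] = sum(g(x)*P(x))
= 5*1/3 + 8*1/6 + 9*1/2
= 15/2

15/2


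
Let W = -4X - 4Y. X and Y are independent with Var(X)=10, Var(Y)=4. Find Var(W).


Independence => Cov(X,Y)=0
Var(-4X - 4Y) = (-4)^2*Var(X) + (-4)^2*Var(Y)
= 16*10 + 16*4 = 224

224


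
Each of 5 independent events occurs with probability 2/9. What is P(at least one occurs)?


P(at least one) = 1 - P(none)
P(none) = (1 - 2/9)^5 = (7/9)^5 = 16807/59049
P(at least one) = 1 - 16807/59049 = 42242/59049

42242/59049


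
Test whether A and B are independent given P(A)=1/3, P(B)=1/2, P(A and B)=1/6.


P(A)*P(B) = 1/3*1/2 = 1/6
P(A∩B) = 1/6, which equals P(A)P(B), so independent

Yes, A and B are independent


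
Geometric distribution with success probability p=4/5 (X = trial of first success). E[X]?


For geometric (trials until first success), E[X] = 1/p = 1/(4/5) = 5/4

5/4


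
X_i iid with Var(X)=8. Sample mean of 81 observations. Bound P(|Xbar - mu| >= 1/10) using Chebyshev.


Var(Xbar) = Var(X)/n = 8/81
Chebyshev: P(|Xbar-mu| >= 1/10) <= Var(Xbar)/(1/10)^2 = (8/81)/(1/100) = 800/81
Bound exceeds 1, so trivial bound: 1

1


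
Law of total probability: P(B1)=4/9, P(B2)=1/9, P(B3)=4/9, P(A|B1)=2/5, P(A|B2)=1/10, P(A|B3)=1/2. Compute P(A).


P(A) = P(A|B1)P(B1) + P(A|B2)P(B2) + P(A|B3)P(B3)
= 2/5*4/9 + 1/10*1/9 + 1/2*4/9
= 8/45 + 1/90 + 2/9 = 37/90

37/90


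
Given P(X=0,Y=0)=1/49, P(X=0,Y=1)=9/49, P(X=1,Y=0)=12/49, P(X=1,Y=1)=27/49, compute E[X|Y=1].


P(Y=1) = 36/49
E[X|Y=1] = (0*9 + 1*27)/36 = 27/36 = 3/4

3/4


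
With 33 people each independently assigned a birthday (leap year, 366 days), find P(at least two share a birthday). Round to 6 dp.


P(all different) = prod((366-i)/366 for i=0..32) = 0.225976
P(at least one match) = 1 - 0.225976 = 0.774024

0.774024


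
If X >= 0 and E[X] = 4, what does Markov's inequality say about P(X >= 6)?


Markov: P(X >= a) <= E[X]/a
P(X >= 6) <= 4/6 = 2/3

2/3


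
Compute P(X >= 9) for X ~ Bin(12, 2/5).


P(X>=9) = P(X=9) + P(X=10) + P(X=11) + P(X=12)
= 608256/48828125 + 608256/244140625 + 73728/244140625 + 4096/244140625
= 745472/48828125

745472/48828125


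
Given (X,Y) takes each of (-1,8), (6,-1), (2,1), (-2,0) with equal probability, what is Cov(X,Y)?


E[X]=5/4, E[Y]=2, E[XY]=-3
Cov(X,Y) = E[XY] - E[X]E[Y] = -3 - 5/4*2 = -11/2

-11/2


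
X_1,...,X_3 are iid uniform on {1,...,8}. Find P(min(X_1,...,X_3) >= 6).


P(min >= 6) = P(all X_i >= 6) = (P(X_1 >= 6))^3
= (3/8)^3 = 27/512

27/512


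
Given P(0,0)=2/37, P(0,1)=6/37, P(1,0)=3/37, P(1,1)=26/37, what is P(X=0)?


P(X=0) = P(0,0)+P(0,1) = 2/37 + 6/37 = 8/37

8/37


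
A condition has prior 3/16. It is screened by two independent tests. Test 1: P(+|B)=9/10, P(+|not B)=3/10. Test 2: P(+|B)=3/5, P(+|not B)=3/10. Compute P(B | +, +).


After test 1: P(+) = 9/10*3/16 + 3/10*13/16 = 33/80
P(B|+) = (27/160)/(33/80) = 9/22
After test 2 (use post1 as new prior): P(+) = 3/5*9/22 + 3/10*13/22 = 93/220
P(B|+,+) = (27/110)/(93/220) = 18/31

18/31


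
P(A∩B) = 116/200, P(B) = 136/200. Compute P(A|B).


P(A|B) = P(A∩B)/P(B) = (116/200)/(136/200) = 116/136 = 29/34

29/34


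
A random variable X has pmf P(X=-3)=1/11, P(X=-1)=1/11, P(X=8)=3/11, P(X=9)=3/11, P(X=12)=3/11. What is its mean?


E[X] = sum(x * P(x))
= -3*1/11 - 1*1/11 + 8*3/11 + 9*3/11 + 12*3/11
= 83/11

83/11


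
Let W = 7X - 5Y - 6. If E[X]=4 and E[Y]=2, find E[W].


E[7X - 5Y - 6] = 7*E[X] - 5*E[Y] - 6
= (7)*(4) + (-5)*(2) + (-6)
= 28 - 10 - 6 = 12

12


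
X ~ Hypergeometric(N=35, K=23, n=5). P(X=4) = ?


P(X=4) = C(23,4)*C(12,1) / C(35,5)
= 8855*12 / 324632
= 106260/324632 = 345/1054

345/1054


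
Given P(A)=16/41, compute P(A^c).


P(A') = 1 - P(A) = 1 - 16/41 = 25/41

25/41


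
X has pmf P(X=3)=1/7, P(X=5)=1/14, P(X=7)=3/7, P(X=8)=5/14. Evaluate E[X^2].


E[X^2] = sum(x^2 * P(x))
= 9*1/7 + 25*1/14 + 49*3/7 + 64*5/14
= 657/14

657/14


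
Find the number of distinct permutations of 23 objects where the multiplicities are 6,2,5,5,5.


23! = 25852016738884976640000
Denominator: 6!=720 * 2!=2 * 5!=120 * 5!=120 * 5!=120
Coefficient = 25852016738884976640000 / 2488320000 = 10389345718752

10389345718752


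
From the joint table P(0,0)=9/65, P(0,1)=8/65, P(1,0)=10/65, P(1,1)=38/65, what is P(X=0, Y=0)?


Read from table: P(X=0, Y=0) = 9/65

9/65


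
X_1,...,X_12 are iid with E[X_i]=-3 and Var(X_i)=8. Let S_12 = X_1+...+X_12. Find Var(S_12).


By independence, Var(S_n) = n*Var(X_1) = 12*8 = 96

96


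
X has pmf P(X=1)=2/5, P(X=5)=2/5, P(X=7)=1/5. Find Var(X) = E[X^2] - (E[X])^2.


E[X] = 19/5, E[X^2] = 101/5
Var(X) = E[X^2] - (E[X])^2 = 101/5 - (19/5)^2 = 144/25

144/25


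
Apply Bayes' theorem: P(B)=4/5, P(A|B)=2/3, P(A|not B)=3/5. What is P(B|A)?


P(A) = P(A|B)P(B) + P(A|B')P(B') = 2/3*4/5 + 3/5*1/5 = 49/75
P(B|A) = P(A|B)P(B)/P(A) = (8/15)/(49/75) = 40/49

40/49


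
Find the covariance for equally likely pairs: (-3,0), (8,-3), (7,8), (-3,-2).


E[X]=9/4, E[Y]=3/4, E[XY]=19/2
Cov(X,Y) = E[XY] - E[X]E[Y] = 19/2 - 9/4*3/4 = 125/16

125/16


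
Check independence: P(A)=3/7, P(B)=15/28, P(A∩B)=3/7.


P(A)*P(B) = 3/7*15/28 = 45/196
P(A∩B) = 3/7 != 45/196, so not independent

No, A and B are not independent


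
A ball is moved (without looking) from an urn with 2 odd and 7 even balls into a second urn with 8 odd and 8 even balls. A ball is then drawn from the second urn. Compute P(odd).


P(transfer odd) = 2/9; P(transfer even) = 7/9
If odd transferred: Urn II has 9 odd of 17, so P(odd|odd moved) = 9/17
If even transferred: Urn II has 8 odd of 17, so P(odd|even moved) = 8/17
By total probability: P(odd) = 2/9*9/17 + 7/9*8/17 = 74/153

74/153


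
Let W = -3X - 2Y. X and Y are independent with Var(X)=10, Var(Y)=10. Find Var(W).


Independence => Cov(X,Y)=0
Var(-3X - 2Y) = (-3)^2*Var(X) + (-2)^2*Var(Y)
= 9*10 + 4*10 = 130

130


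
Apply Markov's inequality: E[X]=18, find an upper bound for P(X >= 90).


Markov: P(X >= a) <= E[X]/a
P(X >= 90) <= 18/90 = 1/5

1/5


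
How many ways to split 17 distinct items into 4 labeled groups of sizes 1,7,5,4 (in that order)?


17! = 355687428096000
Denominator: 1!=1 * 7!=5040 * 5!=120 * 4!=24
Coefficient = 355687428096000 / 14515200 = 24504480

24504480


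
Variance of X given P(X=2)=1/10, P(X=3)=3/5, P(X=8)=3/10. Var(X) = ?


E[X] = 22/5, E[X^2] = 25
Var(X) = E[X^2] - (E[X])^2 = 25 - (22/5)^2 = 141/25

141/25


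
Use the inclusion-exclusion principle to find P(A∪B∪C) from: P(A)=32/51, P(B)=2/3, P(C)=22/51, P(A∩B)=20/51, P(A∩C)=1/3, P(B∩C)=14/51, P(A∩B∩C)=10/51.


P(A∪B∪C) = P(A)+P(B)+P(C) - P(AB)-P(AC)-P(BC) + P(ABC)
= 32/51+2/3+22/51 - 20/51-1/3-14/51 + 10/51
= 47/51

47/51


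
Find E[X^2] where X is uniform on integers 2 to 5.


E[X^2] = (1/4) * sum(x^2 for x=2..5)
= 54/4 = 27/2

27/2


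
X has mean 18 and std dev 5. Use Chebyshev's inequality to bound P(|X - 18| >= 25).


k = 25/5 = 5
Chebyshev: P(|X-mu| >= k*sigma) <= 1/k^2 = 1/5^2 = 1/25

1/25


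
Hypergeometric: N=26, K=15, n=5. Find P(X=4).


P(X=4) = C(15,4)*C(11,1) / C(26,5)
= 1365*11 / 65780
= 15015/65780 = 21/92

21/92


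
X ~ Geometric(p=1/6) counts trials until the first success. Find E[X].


For geometric (trials until first success), E[X] = 1/p = 1/(1/6) = 6

6


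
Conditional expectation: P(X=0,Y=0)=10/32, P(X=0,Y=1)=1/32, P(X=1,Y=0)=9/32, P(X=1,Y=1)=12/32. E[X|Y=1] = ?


P(Y=1) = 13/32
E[X|Y=1] = (0*1 + 1*12)/13 = 12/13

12/13


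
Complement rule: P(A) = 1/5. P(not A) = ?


P(A') = 1 - P(A) = 1 - 1/5 = 4/5

4/5


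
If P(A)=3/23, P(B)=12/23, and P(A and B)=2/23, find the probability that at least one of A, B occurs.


P(A∪B) = P(A) + P(B) - P(A∩B)
= 3/23 + 12/23 - 2/23 = 13/23

13/23


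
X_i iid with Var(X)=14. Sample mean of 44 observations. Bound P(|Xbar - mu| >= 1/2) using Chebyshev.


Var(Xbar) = Var(X)/n = 14/44
Chebyshev: P(|Xbar-mu| >= 1/2) <= Var(Xbar)/(1/2)^2 = (7/22)/(1/4) = 14/11
Bound exceeds 1, so trivial bound: 1

1


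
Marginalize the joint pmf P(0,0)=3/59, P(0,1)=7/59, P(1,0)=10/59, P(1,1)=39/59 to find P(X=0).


P(X=0) = P(0,0)+P(0,1) = 3/59 + 7/59 = 10/59

10/59


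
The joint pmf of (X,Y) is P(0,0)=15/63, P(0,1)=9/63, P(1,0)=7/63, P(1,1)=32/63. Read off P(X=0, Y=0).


Read from table: P(X=0, Y=0) = 15/63 = 5/21

5/21


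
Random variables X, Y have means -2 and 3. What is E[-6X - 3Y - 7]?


E[-6X - 3Y - 7] = -6*E[X] - 3*E[Y] - 7
= (-6)*(-2) + (-3)*(3) + (-7)
= 12 - 9 - 7 = -4

-4


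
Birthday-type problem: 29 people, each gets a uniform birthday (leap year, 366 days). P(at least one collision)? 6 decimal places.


P(all different) = prod((366-i)/366 for i=0..28) = 0.320056
P(at least one match) = 1 - 0.320056 = 0.679944

0.679944


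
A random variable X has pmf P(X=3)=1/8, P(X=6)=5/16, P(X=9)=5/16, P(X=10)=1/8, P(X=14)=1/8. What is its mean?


E[X] = sum(x * P(x))
= 3*1/8 + 6*5/16 + 9*5/16 + 10*1/8 + 14*1/8
= 129/16

129/16


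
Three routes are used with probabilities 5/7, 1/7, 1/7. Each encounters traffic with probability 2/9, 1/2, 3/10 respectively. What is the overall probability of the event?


P(A) = P(A|B1)P(B1) + P(A|B2)P(B2) + P(A|B3)P(B3)
= 2/9*5/7 + 1/2*1/7 + 3/10*1/7
= 10/63 + 1/14 + 3/70 = 86/315

86/315


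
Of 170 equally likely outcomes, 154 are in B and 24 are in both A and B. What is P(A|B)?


P(A|B) = P(A∩B)/P(B) = (24/170)/(154/170) = 24/154 = 12/77

12/77


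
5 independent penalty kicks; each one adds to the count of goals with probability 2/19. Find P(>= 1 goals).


P(at least one) = 1 - P(none)
P(none) = (1 - 2/19)^5 = (17/19)^5 = 1419857/2476099
P(at least one) = 1 - 1419857/2476099 = 1056242/2476099

1056242/2476099


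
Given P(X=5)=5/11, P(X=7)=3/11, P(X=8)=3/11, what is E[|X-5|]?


E[|X-5|] = sum(g(x)*P(x))
= 0*5/11 + 2*3/11 + 3*3/11
= 15/11

15/11


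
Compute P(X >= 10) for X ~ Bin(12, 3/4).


P(X>=10) = P(X=10) + P(X=11) + P(X=12)
= 1948617/8388608 + 531441/4194304 + 531441/16777216
= 6554439/16777216

6554439/16777216


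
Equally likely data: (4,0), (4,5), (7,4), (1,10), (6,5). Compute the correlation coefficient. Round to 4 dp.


Cov(X,Y) = -3.5200, Var(X) = 4.2400, Var(Y) = 10.1600
rho = Cov/(sqrt(VarX)*sqrt(VarY)) = -0.5363

-0.5363


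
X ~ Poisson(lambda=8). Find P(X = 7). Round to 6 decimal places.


P(X=7) = e^(-8) * 8^7 / 7!
≈ 0.0003354626279 * 2097152 / 5040
≈ 0.139587

0.139587


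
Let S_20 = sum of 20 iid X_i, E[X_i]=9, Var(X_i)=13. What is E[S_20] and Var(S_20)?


E[S_n] = n*mu = 20*9 = 180
Var(S_n) = n*sigma^2 = 20*13 = 260

E[S_20]=180, Var(S_20)=260


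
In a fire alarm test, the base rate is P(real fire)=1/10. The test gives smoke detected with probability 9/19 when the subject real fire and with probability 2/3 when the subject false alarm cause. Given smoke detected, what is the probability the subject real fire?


P(A) = P(A|B)P(B) + P(A|B')P(B') = 9/19*1/10 + 2/3*9/10 = 123/190
P(B|A) = P(A|B)P(B)/P(A) = (9/190)/(123/190) = 3/41

3/41


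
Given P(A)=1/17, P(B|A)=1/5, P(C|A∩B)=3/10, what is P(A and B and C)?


P(A∩B∩C) = P(A) * P(B|A) * P(C|A∩B)
= 1/17 * 1/5 * 3/10
= 1/85 * 3/10 = 3/850

3/850


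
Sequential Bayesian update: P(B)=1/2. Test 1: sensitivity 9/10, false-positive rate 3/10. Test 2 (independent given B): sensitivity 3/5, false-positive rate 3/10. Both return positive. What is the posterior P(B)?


After test 1: P(+) = 9/10*1/2 + 3/10*1/2 = 3/5
P(B|+) = (9/20)/(3/5) = 3/4
After test 2 (use post1 as new prior): P(+) = 3/5*3/4 + 3/10*1/4 = 21/40
P(B|+,+) = (9/20)/(21/40) = 6/7

6/7


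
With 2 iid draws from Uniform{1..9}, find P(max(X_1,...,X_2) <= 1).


P(max <= 1) = P(all X_i <= 1) = (P(X_1 <= 1))^2
= (1/9)^2 = 1/81

1/81


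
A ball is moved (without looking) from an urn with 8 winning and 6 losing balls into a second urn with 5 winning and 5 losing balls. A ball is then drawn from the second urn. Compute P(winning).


P(transfer winning) = 8/14 = 4/7; P(transfer losing) = 3/7
If winning transferred: Urn II has 6 winning of 11, so P(winning|winning moved) = 6/11
If losing transferred: Urn II has 5 winning of 11, so P(winning|losing moved) = 5/11
By total probability: P(winning) = 4/7*6/11 + 3/7*5/11 = 39/77

39/77


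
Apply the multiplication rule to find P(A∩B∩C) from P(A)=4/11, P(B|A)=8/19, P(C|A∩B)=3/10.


P(A∩B∩C) = P(A) * P(B|A) * P(C|A∩B)
= 4/11 * 8/19 * 3/10
= 32/209 * 3/10 = 48/1045

48/1045


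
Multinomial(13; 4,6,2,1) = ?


13! = 6227020800
Denominator: 4!=24 * 6!=720 * 2!=2 * 1!=1
Coefficient = 6227020800 / 34560 = 180180

180180


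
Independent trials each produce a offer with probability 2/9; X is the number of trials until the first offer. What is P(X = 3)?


P(X=3) = (1-p)^2 * p = (7/9)^2 * 2/9
= 49/81 * 2/9 = 98/729

98/729


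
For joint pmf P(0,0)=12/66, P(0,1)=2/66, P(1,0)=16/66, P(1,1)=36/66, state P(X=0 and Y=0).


Read from table: P(X=0, Y=0) = 12/66 = 2/11

2/11


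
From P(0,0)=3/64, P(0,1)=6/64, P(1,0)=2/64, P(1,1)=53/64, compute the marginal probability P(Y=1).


P(Y=1) = P(0,1)+P(1,1) = 6/64 + 53/64 = 59/64

59/64


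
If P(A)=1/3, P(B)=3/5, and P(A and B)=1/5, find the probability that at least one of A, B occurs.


P(A∪B) = P(A) + P(B) - P(A∩B)
= 1/3 + 3/5 - 1/5 = 11/15

11/15


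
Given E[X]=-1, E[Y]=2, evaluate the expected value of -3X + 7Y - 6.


E[-3X + 7Y - 6] = -3*E[X] + 7*E[Y] - 6
= (-3)*(-1) + (7)*(2) + (-6)
= 3 + 14 - 6 = 11

11


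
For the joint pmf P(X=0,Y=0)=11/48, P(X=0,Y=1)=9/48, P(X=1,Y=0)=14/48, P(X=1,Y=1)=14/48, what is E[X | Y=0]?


P(Y=0) = 25/48
E[X|Y=0] = (0*11 + 1*14)/25 = 14/25

14/25


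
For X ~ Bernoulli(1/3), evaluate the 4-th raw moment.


For Bernoulli: X in {0,1}
E[X^4] = 0^4*(1-1/3) + 1^4*1/3 = 1/3

1/3


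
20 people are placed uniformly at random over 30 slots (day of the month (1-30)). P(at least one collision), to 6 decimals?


P(all different) = prod((30-i)/30 for i=0..19) = 0.000210
P(at least one match) = 1 - 0.000210 = 0.999790

0.999790


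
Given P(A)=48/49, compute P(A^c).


P(A') = 1 - P(A) = 1 - 48/49 = 1/49

1/49


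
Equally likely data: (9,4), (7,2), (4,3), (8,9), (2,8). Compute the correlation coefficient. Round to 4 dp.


Cov(X,Y) = -1.2000, Var(X) = 6.8000, Var(Y) = 7.7600
rho = Cov/(sqrt(VarX)*sqrt(VarY)) = -0.1652

-0.1652


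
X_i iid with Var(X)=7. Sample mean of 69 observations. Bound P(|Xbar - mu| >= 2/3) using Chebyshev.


Var(Xbar) = Var(X)/n = 7/69
Chebyshev: P(|Xbar-mu| >= 2/3) <= Var(Xbar)/(2/3)^2 = (7/69)/(4/9) = 21/92

21/92


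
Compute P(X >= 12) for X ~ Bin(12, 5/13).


P(X>=12) = P(X=12)
= 244140625/23298085122481
= 244140625/23298085122481

244140625/23298085122481


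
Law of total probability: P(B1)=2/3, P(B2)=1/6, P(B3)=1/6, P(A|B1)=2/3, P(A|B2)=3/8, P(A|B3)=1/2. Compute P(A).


P(A) = P(A|B1)P(B1) + P(A|B2)P(B2) + P(A|B3)P(B3)
= 2/3*2/3 + 3/8*1/6 + 1/2*1/6
= 4/9 + 1/16 + 1/12 = 85/144

85/144


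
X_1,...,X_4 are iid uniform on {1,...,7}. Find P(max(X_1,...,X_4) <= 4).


P(max <= 4) = P(all X_i <= 4) = (P(X_1 <= 4))^4
= (4/7)^4 = 256/2401

256/2401


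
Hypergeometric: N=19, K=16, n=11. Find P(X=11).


P(X=11) = C(16,11)*C(3,0) / C(19,11)
= 4368*1 / 75582
= 4368/75582 = 56/969

56/969


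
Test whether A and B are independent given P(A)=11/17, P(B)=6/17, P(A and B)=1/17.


P(A)*P(B) = 11/17*6/17 = 66/289
P(A∩B) = 1/17 != 66/289, so not independent

No, A and B are not independent


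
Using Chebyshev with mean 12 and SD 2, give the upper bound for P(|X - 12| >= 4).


k = 4/2 = 2
Chebyshev: P(|X-mu| >= k*sigma) <= 1/k^2 = 1/2^2 = 1/4

1/4


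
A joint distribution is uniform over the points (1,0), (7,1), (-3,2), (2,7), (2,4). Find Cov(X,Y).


E[X]=9/5, E[Y]=14/5, E[XY]=23/5
Cov(X,Y) = E[XY] - E[X]E[Y] = 23/5 - 9/5*14/5 = -11/25

-11/25


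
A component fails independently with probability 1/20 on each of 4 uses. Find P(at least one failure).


P(at least one) = 1 - P(none)
P(none) = (1 - 1/20)^4 = (19/20)^4 = 130321/160000
P(at least one) = 1 - 130321/160000 = 29679/160000

29679/160000


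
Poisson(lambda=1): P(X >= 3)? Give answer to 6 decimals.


P(X>=3) = 1 - P(X<=2) = 1 - (e^(-1)*1^0/0! + e^(-1)*1^1/1! + e^(-1)*1^2/2!)
≈ 1 - (0.3678794412 + 0.3678794412 + 0.1839397206)
= 1 - 0.9196986030 = 0.0803013970
≈ 0.080301

0.080301


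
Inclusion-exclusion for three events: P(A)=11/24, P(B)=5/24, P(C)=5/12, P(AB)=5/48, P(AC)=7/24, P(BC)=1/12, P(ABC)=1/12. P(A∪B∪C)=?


P(A∪B∪C) = P(A)+P(B)+P(C) - P(AB)-P(AC)-P(BC) + P(ABC)
= 11/24+5/24+5/12 - 5/48-7/24-1/12 + 1/12
= 11/16

11/16


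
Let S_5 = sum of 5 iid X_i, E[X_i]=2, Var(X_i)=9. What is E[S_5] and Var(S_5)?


E[S_n] = n*mu = 5*2 = 10
Var(S_n) = n*sigma^2 = 5*9 = 45

E[S_5]=10, Var(S_5)=45


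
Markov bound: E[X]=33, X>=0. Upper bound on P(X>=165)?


Markov: P(X >= a) <= E[X]/a
P(X >= 165) <= 33/165 = 1/5

1/5


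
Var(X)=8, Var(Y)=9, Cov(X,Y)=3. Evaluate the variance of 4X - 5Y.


Var(4X - 5Y) = 4^2*Var(X) + (-5)^2*Var(Y) + 2*4*(-5)*Cov(X,Y)
= 16*8 + 25*9 - 40*3
= 128 + 225 - 120 = 233

233


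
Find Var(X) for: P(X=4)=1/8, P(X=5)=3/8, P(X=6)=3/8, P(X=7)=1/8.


E[X] = 11/2, E[X^2] = 31
Var(X) = E[X^2] - (E[X])^2 = 31 - (11/2)^2 = 3/4

3/4


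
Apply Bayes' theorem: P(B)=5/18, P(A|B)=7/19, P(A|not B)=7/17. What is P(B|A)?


P(A) = P(A|B)P(B) + P(A|B')P(B') = 7/19*5/18 + 7/17*13/18 = 1162/2907
P(B|A) = P(A|B)P(B)/P(A) = (35/342)/(1162/2907) = 85/332

85/332


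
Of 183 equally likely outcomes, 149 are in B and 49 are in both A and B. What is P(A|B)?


P(A|B) = P(A∩B)/P(B) = (49/183)/(149/183) = 49/149

49/149


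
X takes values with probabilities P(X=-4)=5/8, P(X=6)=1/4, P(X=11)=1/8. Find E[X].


E[X] = sum(x * P(x))
= -4*5/8 + 6*1/4 + 11*1/8
= 3/8

3/8


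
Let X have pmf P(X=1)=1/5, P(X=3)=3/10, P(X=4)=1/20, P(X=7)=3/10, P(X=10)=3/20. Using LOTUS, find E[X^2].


E[X^2] = sum(g(x)*P(x))
= 1*1/5 + 9*3/10 + 16*1/20 + 49*3/10 + 100*3/20
= 167/5

167/5


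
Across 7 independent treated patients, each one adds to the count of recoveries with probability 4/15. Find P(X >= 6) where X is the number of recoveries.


P(X>=6) = P(X=6) + P(X=7)
= 315392/170859375 + 16384/170859375
= 4096/2109375

4096/2109375
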